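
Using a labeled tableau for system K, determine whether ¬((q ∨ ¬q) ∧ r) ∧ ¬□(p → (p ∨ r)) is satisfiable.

Unsatisfiable (every branch closes)

1. ¬((q ∨ ¬q) ∧ r) ∧ ¬□(p → (p ∨ r)), w0
2. ¬((q ∨ ¬q) ∧ r), w0
3. ¬□(p → (p ∨ r)), w0
4. ¬r, w0
5. ¬(p → (p ∨ r)), w1
6. p, w1
7. ¬(p ∨ r), w1
8. ¬p, w1
9. ¬r, w1
Accessibility: w0Rw1
Branch closes: p and ¬p both at w1.
(One branch shown.) All branches close.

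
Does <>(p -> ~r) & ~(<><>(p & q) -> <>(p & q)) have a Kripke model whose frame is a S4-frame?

Unsatisfiable (every branch closes)

1. <>(p -> ~r) & ~(<><>(p & q) -> <>(p & q)), w0
2. <>(p -> ~r), w0
3. ~(<><>(p & q) -> <>(p & q)), w0
4. <><>(p & q), w0
5. ~<>(p & q), w0
6. ~(p & q), w0
7. ~q, w0
8. p -> ~r, w1
9. ~(p & q), w1
10. ~r, w1
11. ~q, w1
12. <>(p & q), w2
13. ~(p & q), w2
14. ~q, w2
15. p & q, w3
16. p, w3
17. q, w3
18. ~(p & q), w3
19. ~q, w3
Accessibility: w0Rw0, w0Rw1, w0Rw2, w0Rw3, w1Rw1, w2Rw2, w2Rw3, w3Rw3
Branch closes: q and ~q both at w3.
All branches of the tableau close; one closing branch shown above.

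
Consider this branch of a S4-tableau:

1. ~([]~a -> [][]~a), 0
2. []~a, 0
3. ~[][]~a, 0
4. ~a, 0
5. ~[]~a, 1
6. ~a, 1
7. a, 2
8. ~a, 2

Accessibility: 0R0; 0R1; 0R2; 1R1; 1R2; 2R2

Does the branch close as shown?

Yes, closed

Both a and ~a appear at 2.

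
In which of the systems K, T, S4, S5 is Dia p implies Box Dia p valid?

S5

S4-tableau for the negation not (Dia p implies Box Dia p):
1. not (Dia p implies Box Dia p), w0
2. Dia p, w0
3. not Box Dia p, w0
4. p, w1
5. not Dia p, w2
6. not p, w2
Accessibility: w0Rw0, w0Rw1, w0Rw2, w1Rw1, w2Rw2
Complete open branch: countermodel on an S4-frame, so not valid in S4, nor in K, T (the same frame is also a K-frame and a T-frame).
S5-tableau for the negation not (Dia p implies Box Dia p):
1. not (Dia p implies Box Dia p), w0
2. Dia p, w0
3. not Box Dia p, w0
4. p, w1
5. not Dia p, w2
6. not p, w0
7. not p, w1
Accessibility: w0Rw0, w0Rw1, w0Rw2, w1Rw0, w1Rw1, w1Rw2, w2Rw0, w2Rw1, w2Rw2
Branch closes: p and not p both at w1.
Every branch closes (one shown): valid in S5.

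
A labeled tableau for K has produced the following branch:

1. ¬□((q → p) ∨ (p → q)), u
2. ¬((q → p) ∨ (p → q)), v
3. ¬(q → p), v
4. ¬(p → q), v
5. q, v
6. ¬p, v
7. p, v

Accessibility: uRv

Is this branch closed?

Closed

Both p and ¬p appear at v.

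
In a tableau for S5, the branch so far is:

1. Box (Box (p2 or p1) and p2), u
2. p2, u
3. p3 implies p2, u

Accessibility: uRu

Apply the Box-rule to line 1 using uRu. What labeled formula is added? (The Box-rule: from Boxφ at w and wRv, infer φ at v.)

Box (p2 or p1) and p2, u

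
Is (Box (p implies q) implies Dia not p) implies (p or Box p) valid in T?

Tableau for the negation not ((Box (p implies q) implies Dia not p) implies (p or Box p)):
1. not ((Box (p implies q) implies Dia not p) implies (p or Box p)), w0
2. Box (p implies q) implies Dia not p, w0
3. not (p or Box p), w0
4. not p, w0
5. not Box p, w0
6. Dia not p, w0
7. not p, w1
8. not p, w2
Accessibility: w0Rw0, w0Rw1, w0Rw2, w1Rw1, w2Rw2
The negation has an open branch (countermodel exists).

Invalid (countermodel exists)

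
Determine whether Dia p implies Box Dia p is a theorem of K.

No, not valid

Tableau for the negation not (Dia p implies Box Dia p):
1. not (Dia p implies Box Dia p), u
2. Dia p, u
3. not Box Dia p, u
4. p, v
5. not Dia p, w
Accessibility: uRv, uRw
The negation has an open branch (countermodel exists).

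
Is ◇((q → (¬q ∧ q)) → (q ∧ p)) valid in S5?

No, not valid

Tableau for the negation ¬◇((q → (¬q ∧ q)) → (q ∧ p)):
1. ¬◇((q → (¬q ∧ q)) → (q ∧ p)), 0
2. ¬((q → (¬q ∧ q)) → (q ∧ p)), 0
3. q → (¬q ∧ q), 0
4. ¬(q ∧ p), 0
5. ¬q, 0
6. ¬p, 0
Accessibility: 0R0
The negation has an open branch (countermodel exists).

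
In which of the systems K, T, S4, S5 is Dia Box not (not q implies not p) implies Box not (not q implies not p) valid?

S5-tableau for the negation not (Dia Box not (not q implies not p) implies Box not (not q implies not p)):
1. not (Dia Box not (not q implies not p) implies Box not (not q implies not p)), w0
2. Dia Box not (not q implies not p), w0
3. not Box not (not q implies not p), w0
4. Box not (not q implies not p), w1
5. not (not q implies not p), w0
6. not q, w0
7. p, w0
8. not (not q implies not p), w1
9. not q, w1
10. p, w1
11. not q implies not p, w2
12. not (not q implies not p), w2
13. not q, w2
14. p, w2
15. not p, w2
Accessibility: w0Rw0, w0Rw1, w0Rw2, w1Rw0, w1Rw1, w1Rw2, w2Rw0, w2Rw1, w2Rw2
Branch closes: p and not p both at w2.
Every branch closes (one shown): valid in S5.
S4-tableau for the negation not (Dia Box not (not q implies not p) implies Box not (not q implies not p)):
1. not (Dia Box not (not q implies not p) implies Box not (not q implies not p)), w0
2. Dia Box not (not q implies not p), w0
3. not Box not (not q implies not p), w0
4. Box not (not q implies not p), w1
5. not (not q implies not p), w1
6. not q, w1
7. p, w1
8. not q implies not p, w2
9. not p, w2
Accessibility: w0Rw0, w0Rw1, w0Rw2, w1Rw1, w2Rw2
Complete open branch: countermodel on an S4-frame, so not valid in S4, nor in K, T (the same frame is also a K-frame and a T-frame).

S5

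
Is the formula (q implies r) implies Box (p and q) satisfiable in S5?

Satisfiable (open branch found)

1. (q implies r) implies Box (p and q), w0
2. Box (p and q), w0   [implies-rule on 1 (branches; this branch)]
3. p and q, w0   [Box-rule on 2 via w0Rw0]
4. p, w0   [and-rule on 3]
5. q, w0   [and-rule on 3]
Accessibility: w0Rw0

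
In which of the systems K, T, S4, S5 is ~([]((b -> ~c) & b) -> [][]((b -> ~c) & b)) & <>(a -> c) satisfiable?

K, T

S4-tableau for the formula:
1. ~([]((b -> ~c) & b) -> [][]((b -> ~c) & b)) & <>(a -> c), u
2. ~([]((b -> ~c) & b) -> [][]((b -> ~c) & b)), u   [&-rule on 1]
3. <>(a -> c), u   [&-rule on 1]
4. []((b -> ~c) & b), u   [~->-rule on 2]
5. ~[][]((b -> ~c) & b), u   [~->-rule on 2]
6. (b -> ~c) & b, u   [[]-rule on 4 via uRu]
7. b -> ~c, u   [&-rule on 6]
8. b, u   [&-rule on 6]
9. ~c, u   [->-rule on 7 (branches; this branch)]
10. a -> c, v   [<>-rule on 3: fresh world v, uRv]
11. (b -> ~c) & b, v   [[]-rule on 4 via uRv]
12. b -> ~c, v   [&-rule on 11]
13. b, v   [&-rule on 11]
14. ~a, v   [->-rule on 10 (branches; this branch)]
15. ~c, v   [->-rule on 12 (branches; this branch)]
16. ~[]((b -> ~c) & b), w   [~[]-rule on 5: fresh world w, uRw]
17. (b -> ~c) & b, w   [[]-rule on 4 via uRw]
18. b -> ~c, w   [&-rule on 17]
19. b, w   [&-rule on 17]
20. ~c, w   [->-rule on 18 (branches; this branch)]
21. ~((b -> ~c) & b), x   [~[]-rule on 16: fresh world x, wRx]
22. (b -> ~c) & b, x   [[]-rule on 4 via uRx]
23. b -> ~c, x   [&-rule on 22]
24. b, x   [&-rule on 22]
25. ~(b -> ~c), x   [~&-rule on 21 (branches; this branch)]
26. c, x   [~->-rule on 25]
27. ~c, x   [->-rule on 23 (branches; this branch)]
Accessibility: uRu, uRv, uRw, uRx, vRv, wRw, wRx, xRx
Branch closes: c and ~c both at x.
Every branch closes (one shown): unsatisfiable in S4, hence also in S5 (every S5-frame is an S4-frame).
T-tableau for the formula:
1. ~([]((b -> ~c) & b) -> [][]((b -> ~c) & b)) & <>(a -> c), u
2. ~([]((b -> ~c) & b) -> [][]((b -> ~c) & b)), u   [&-rule on 1]
3. <>(a -> c), u   [&-rule on 1]
4. []((b -> ~c) & b), u   [~->-rule on 2]
5. ~[][]((b -> ~c) & b), u   [~->-rule on 2]
6. (b -> ~c) & b, u   [[]-rule on 4 via uRu]
7. b -> ~c, u   [&-rule on 6]
8. b, u   [&-rule on 6]
9. ~c, u   [->-rule on 7 (branches; this branch)]
10. a -> c, v   [<>-rule on 3: fresh world v, uRv]
11. (b -> ~c) & b, v   [[]-rule on 4 via uRv]
12. b -> ~c, v   [&-rule on 11]
13. b, v   [&-rule on 11]
14. ~a, v   [->-rule on 10 (branches; this branch)]
15. ~c, v   [->-rule on 12 (branches; this branch)]
16. ~[]((b -> ~c) & b), w   [~[]-rule on 5: fresh world w, uRw]
17. (b -> ~c) & b, w   [[]-rule on 4 via uRw]
18. b -> ~c, w   [&-rule on 17]
19. b, w   [&-rule on 17]
20. ~c, w   [->-rule on 18 (branches; this branch)]
21. ~((b -> ~c) & b), x   [~[]-rule on 16: fresh world x, wRx]
22. ~b, x   [~&-rule on 21 (branches; this branch)]
Accessibility: uRu, uRv, uRw, vRv, wRw, wRx, xRx
Complete open branch: satisfiable in T, hence also in K (this T-model is also a K-model).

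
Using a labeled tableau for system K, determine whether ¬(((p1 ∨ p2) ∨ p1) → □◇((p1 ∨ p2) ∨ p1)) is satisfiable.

1. ¬(((p1 ∨ p2) ∨ p1) → □◇((p1 ∨ p2) ∨ p1)), w0
2. (p1 ∨ p2) ∨ p1, w0
3. ¬□◇((p1 ∨ p2) ∨ p1), w0
4. p1, w0
5. ¬◇((p1 ∨ p2) ∨ p1), w1
Accessibility: w0Rw1

Yes, satisfiable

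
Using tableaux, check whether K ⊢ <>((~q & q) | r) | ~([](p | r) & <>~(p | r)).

Tableau for the negation ~(<>((~q & q) | r) | ~([](p | r) & <>~(p | r))):
1. ~(<>((~q & q) | r) | ~([](p | r) & <>~(p | r))), u
2. ~<>((~q & q) | r), u
3. [](p | r) & <>~(p | r), u
4. [](p | r), u
5. <>~(p | r), u
6. ~(p | r), v
7. ~p, v
8. ~r, v
9. ~((~q & q) | r), v
10. ~(~q & q), v
11. p | r, v
12. ~q, v
13. r, v
Accessibility: uRv
Branch closes: r and ~r both at v.
Every branch of the negation's tableau closes; the branch above is one of them.

Valid in K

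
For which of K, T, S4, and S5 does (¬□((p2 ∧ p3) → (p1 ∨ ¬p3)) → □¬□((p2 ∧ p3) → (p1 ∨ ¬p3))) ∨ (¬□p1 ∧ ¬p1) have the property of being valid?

S5

S5-tableau for the negation ¬((¬□((p2 ∧ p3) → (p1 ∨ ¬p3)) → □¬□((p2 ∧ p3) → (p1 ∨ ¬p3))) ∨ (¬□p1 ∧ ¬p1)):
1. ¬((¬□((p2 ∧ p3) → (p1 ∨ ¬p3)) → □¬□((p2 ∧ p3) → (p1 ∨ ¬p3))) ∨ (¬□p1 ∧ ¬p1)), u
2. ¬(¬□((p2 ∧ p3) → (p1 ∨ ¬p3)) → □¬□((p2 ∧ p3) → (p1 ∨ ¬p3))), u
3. ¬(¬□p1 ∧ ¬p1), u
4. ¬□((p2 ∧ p3) → (p1 ∨ ¬p3)), u
5. ¬□¬□((p2 ∧ p3) → (p1 ∨ ¬p3)), u
6. p1, u
7. ¬((p2 ∧ p3) → (p1 ∨ ¬p3)), v
8. p2 ∧ p3, v
9. ¬(p1 ∨ ¬p3), v
10. p2, v
11. p3, v
12. ¬p1, v
13. □((p2 ∧ p3) → (p1 ∨ ¬p3)), w
14. (p2 ∧ p3) → (p1 ∨ ¬p3), u
15. (p2 ∧ p3) → (p1 ∨ ¬p3), v
16. (p2 ∧ p3) → (p1 ∨ ¬p3), w
17. p1 ∨ ¬p3, u
18. p1 ∨ ¬p3, v
19. p1 ∨ ¬p3, w
20. ¬p3, u
21. ¬p3, v
Accessibility: uRu, uRv, uRw, vRu, vRv, vRw, wRu, wRv, wRw
Branch closes: p3 and ¬p3 both at v.
Every branch closes (one shown): valid in S5.
S4-tableau for the negation ¬((¬□((p2 ∧ p3) → (p1 ∨ ¬p3)) → □¬□((p2 ∧ p3) → (p1 ∨ ¬p3))) ∨ (¬□p1 ∧ ¬p1)):
1. ¬((¬□((p2 ∧ p3) → (p1 ∨ ¬p3)) → □¬□((p2 ∧ p3) → (p1 ∨ ¬p3))) ∨ (¬□p1 ∧ ¬p1)), u
2. ¬(¬□((p2 ∧ p3) → (p1 ∨ ¬p3)) → □¬□((p2 ∧ p3) → (p1 ∨ ¬p3))), u
3. ¬(¬□p1 ∧ ¬p1), u
4. ¬□((p2 ∧ p3) → (p1 ∨ ¬p3)), u
5. ¬□¬□((p2 ∧ p3) → (p1 ∨ ¬p3)), u
6. p1, u
7. ¬((p2 ∧ p3) → (p1 ∨ ¬p3)), v
8. p2 ∧ p3, v
9. ¬(p1 ∨ ¬p3), v
10. p2, v
11. p3, v
12. ¬p1, v
13. □((p2 ∧ p3) → (p1 ∨ ¬p3)), w
14. (p2 ∧ p3) → (p1 ∨ ¬p3), w
15. p1 ∨ ¬p3, w
16. ¬p3, w
Accessibility: uRu, uRv, uRw, vRv, wRw
Complete open branch: countermodel on an S4-frame, so not valid in S4, nor in K, T (the same frame is also a K-frame and a T-frame).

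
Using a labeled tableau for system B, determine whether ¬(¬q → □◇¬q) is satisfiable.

1. ¬(¬q → □◇¬q), w0
2. ¬q, w0   [¬→-rule on 1]
3. ¬□◇¬q, w0   [¬→-rule on 1]
4. ¬◇¬q, w1   [¬□-rule on 3: fresh world w1, w0Rw1]
5. q, w0   [¬◇-rule on 4 via w1Rw0]
Accessibility: w0Rw0, w0Rw1, w1Rw0, w1Rw1
Branch closes: q and ¬q both at w0.
Every branch closes; the branch above is one of them.

Unsatisfiable (every branch closes)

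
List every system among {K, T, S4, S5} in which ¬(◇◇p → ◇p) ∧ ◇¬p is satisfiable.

T-tableau for the formula:
1. ¬(◇◇p → ◇p) ∧ ◇¬p, u
2. ¬(◇◇p → ◇p), u
3. ◇¬p, u
4. ◇◇p, u
5. ¬◇p, u
6. ¬p, u
7. ¬p, v
8. ◇p, w
9. ¬p, w
10. p, x
Accessibility: uRu, uRv, uRw, vRv, wRw, wRx, xRx
Complete open branch: satisfiable in T, hence also in K (this T-model is also a K-model).
S4-tableau for the formula:
1. ¬(◇◇p → ◇p) ∧ ◇¬p, u
2. ¬(◇◇p → ◇p), u
3. ◇¬p, u
4. ◇◇p, u
5. ¬◇p, u
6. ¬p, u
7. ¬p, v
8. ◇p, w
9. ¬p, w
10. p, x
11. ¬p, x
Accessibility: uRu, uRv, uRw, uRx, vRv, wRw, wRx, xRx
Branch closes: p and ¬p both at x.
Every branch closes (one shown): unsatisfiable in S4, hence also in S5 (every S5-frame is an S4-frame).

K, T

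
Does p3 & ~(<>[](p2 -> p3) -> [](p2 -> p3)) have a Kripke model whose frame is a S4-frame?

Satisfiable (open branch found)

1. p3 & ~(<>[](p2 -> p3) -> [](p2 -> p3)), u
2. p3, u
3. ~(<>[](p2 -> p3) -> [](p2 -> p3)), u
4. <>[](p2 -> p3), u
5. ~[](p2 -> p3), u
6. [](p2 -> p3), v
7. p2 -> p3, v
8. p3, v
9. ~(p2 -> p3), w
10. p2, w
11. ~p3, w
Accessibility: uRu, uRv, uRw, vRv, wRw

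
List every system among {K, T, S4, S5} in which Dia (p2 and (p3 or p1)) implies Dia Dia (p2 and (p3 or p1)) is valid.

K-tableau for the negation not (Dia (p2 and (p3 or p1)) implies Dia Dia (p2 and (p3 or p1))):
1. not (Dia (p2 and (p3 or p1)) implies Dia Dia (p2 and (p3 or p1))), 0
2. Dia (p2 and (p3 or p1)), 0
3. not Dia Dia (p2 and (p3 or p1)), 0
4. p2 and (p3 or p1), 1
5. p2, 1
6. p3 or p1, 1
7. not Dia (p2 and (p3 or p1)), 1
8. p1, 1
Accessibility: 0R1
Complete open branch: countermodel on a K-frame, so not valid in K.
T-tableau for the negation not (Dia (p2 and (p3 or p1)) implies Dia Dia (p2 and (p3 or p1))):
1. not (Dia (p2 and (p3 or p1)) implies Dia Dia (p2 and (p3 or p1))), 0
2. Dia (p2 and (p3 or p1)), 0
3. not Dia Dia (p2 and (p3 or p1)), 0
4. not Dia (p2 and (p3 or p1)), 0
5. not (p2 and (p3 or p1)), 0
6. not (p3 or p1), 0
7. not p3, 0
8. not p1, 0
9. p2 and (p3 or p1), 1
10. p2, 1
11. p3 or p1, 1
12. not Dia (p2 and (p3 or p1)), 1
13. not (p2 and (p3 or p1)), 1
14. p1, 1
15. not (p3 or p1), 1
16. not p3, 1
17. not p1, 1
Accessibility: 0R0, 0R1, 1R1
Branch closes: p1 and not p1 both at 1.
Every branch closes (one shown): valid in T, hence also in S4, S5 (every theorem of T is a theorem of S4 and S5).

T, S4, S5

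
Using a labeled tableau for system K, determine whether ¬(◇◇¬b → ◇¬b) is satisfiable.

1. ¬(◇◇¬b → ◇¬b), u
2. ◇◇¬b, u
3. ¬◇¬b, u
4. ◇¬b, v
5. b, v
6. ¬b, w
Accessibility: uRv, vRw

Yes, satisfiable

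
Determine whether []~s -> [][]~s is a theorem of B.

Tableau for the negation ~([]~s -> [][]~s):
1. ~([]~s -> [][]~s), w0
2. []~s, w0
3. ~[][]~s, w0
4. ~s, w0
5. ~[]~s, w1
6. ~s, w1
7. s, w2
Accessibility: w0Rw0, w0Rw1, w1Rw0, w1Rw1, w1Rw2, w2Rw1, w2Rw2
The negation has an open branch (countermodel exists).

No, not valid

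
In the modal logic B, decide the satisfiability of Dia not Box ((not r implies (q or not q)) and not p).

Yes, satisfiable

1. Dia not Box ((not r implies (q or not q)) and not p), 0
2. not Box ((not r implies (q or not q)) and not p), 1   [Dia-rule on 1: fresh world 1, 0R1]
3. not ((not r implies (q or not q)) and not p), 2   [neg-Box-rule on 2: fresh world 2, 1R2]
4. p, 2   [neg-and-rule on 3 (branches; this branch)]
Accessibility: 0R0, 0R1, 1R0, 1R1, 1R2, 2R1, 2R2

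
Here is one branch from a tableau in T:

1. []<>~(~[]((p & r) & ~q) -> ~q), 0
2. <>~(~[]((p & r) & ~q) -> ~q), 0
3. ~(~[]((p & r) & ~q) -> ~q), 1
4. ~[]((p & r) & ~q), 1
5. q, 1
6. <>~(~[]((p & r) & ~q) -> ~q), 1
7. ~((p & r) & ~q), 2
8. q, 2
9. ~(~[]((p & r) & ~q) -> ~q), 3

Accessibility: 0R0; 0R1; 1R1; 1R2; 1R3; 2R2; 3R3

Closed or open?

No, open

There is no literal clash: for every atom and world, at most one sign appears.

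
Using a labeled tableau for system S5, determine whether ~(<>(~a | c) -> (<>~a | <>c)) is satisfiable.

Unsatisfiable

1. ~(<>(~a | c) -> (<>~a | <>c)), u
2. <>(~a | c), u
3. ~(<>~a | <>c), u
4. ~<>~a, u
5. ~<>c, u
6. a, u
7. ~c, u
8. ~a | c, v
9. a, v
10. ~c, v
11. c, v
Accessibility: uRu, uRv, vRu, vRv
Branch closes: c and ~c both at v.
(One branch shown.) All branches close.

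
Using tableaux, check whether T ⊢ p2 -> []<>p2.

Tableau for the negation ~(p2 -> []<>p2):
1. ~(p2 -> []<>p2), w0
2. p2, w0
3. ~[]<>p2, w0
4. ~<>p2, w1
5. ~p2, w1
Accessibility: w0Rw0, w0Rw1, w1Rw1
The negation has an open branch (countermodel exists).

Invalid (countermodel exists)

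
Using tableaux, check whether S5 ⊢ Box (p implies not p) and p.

Invalid (countermodel exists)

Tableau for the negation not (Box (p implies not p) and p):
1. not (Box (p implies not p) and p), u
2. not p, u
Accessibility: uRu
The negation has an open branch (countermodel exists).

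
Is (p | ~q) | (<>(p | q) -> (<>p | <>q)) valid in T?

Tableau for the negation ~((p | ~q) | (<>(p | q) -> (<>p | <>q))):
1. ~((p | ~q) | (<>(p | q) -> (<>p | <>q))), u
2. ~(p | ~q), u
3. ~(<>(p | q) -> (<>p | <>q)), u
4. ~p, u
5. q, u
6. <>(p | q), u
7. ~(<>p | <>q), u
8. ~<>p, u
9. ~<>q, u
10. ~q, u
Accessibility: uRu
Branch closes: q and ~q both at u.
All branches of the negation close; one closing branch shown above.

Valid in T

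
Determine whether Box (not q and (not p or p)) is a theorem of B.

No, not valid

Tableau for the negation not Box (not q and (not p or p)):
1. not Box (not q and (not p or p)), w0
2. not (not q and (not p or p)), w1
3. q, w1
Accessibility: w0Rw0, w0Rw1, w1Rw0, w1Rw1
The negation has an open branch (countermodel exists).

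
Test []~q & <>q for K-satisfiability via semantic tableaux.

No, unsatisfiable

1. []~q & <>q, 0
2. []~q, 0
3. <>q, 0
4. q, 1
5. ~q, 1
Accessibility: 0R1
Branch closes: q and ~q both at 1.
(One branch shown.) All branches close.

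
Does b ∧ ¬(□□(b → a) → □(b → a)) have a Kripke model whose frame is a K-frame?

1. b ∧ ¬(□□(b → a) → □(b → a)), w0
2. b, w0
3. ¬(□□(b → a) → □(b → a)), w0
4. □□(b → a), w0
5. ¬□(b → a), w0
6. ¬(b → a), w1
7. b, w1
8. ¬a, w1
9. □(b → a), w1
Accessibility: w0Rw1

Yes, satisfiable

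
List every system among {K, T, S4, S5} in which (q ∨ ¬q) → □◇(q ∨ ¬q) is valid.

T, S4, S5

T-tableau for the negation ¬((q ∨ ¬q) → □◇(q ∨ ¬q)):
1. ¬((q ∨ ¬q) → □◇(q ∨ ¬q)), u
2. q ∨ ¬q, u
3. ¬□◇(q ∨ ¬q), u
4. ¬q, u
5. ¬◇(q ∨ ¬q), v
6. ¬(q ∨ ¬q), v
7. ¬q, v
8. q, v
Accessibility: uRu, uRv, vRv
Branch closes: q and ¬q both at v.
Every branch closes (one shown): valid in T, hence also in S4, S5 (every theorem of T is a theorem of S4 and S5).
K-tableau for the negation ¬((q ∨ ¬q) → □◇(q ∨ ¬q)):
1. ¬((q ∨ ¬q) → □◇(q ∨ ¬q)), u
2. q ∨ ¬q, u
3. ¬□◇(q ∨ ¬q), u
4. ¬q, u
5. ¬◇(q ∨ ¬q), v
Accessibility: uRv
Complete open branch: countermodel on a K-frame, so not valid in K.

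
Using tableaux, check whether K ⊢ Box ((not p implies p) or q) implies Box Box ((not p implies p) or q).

Tableau for the negation not (Box ((not p implies p) or q) implies Box Box ((not p implies p) or q)):
1. not (Box ((not p implies p) or q) implies Box Box ((not p implies p) or q)), 0
2. Box ((not p implies p) or q), 0
3. not Box Box ((not p implies p) or q), 0
4. not Box ((not p implies p) or q), 1
5. (not p implies p) or q, 1
6. q, 1
7. not ((not p implies p) or q), 2
8. not (not p implies p), 2
9. not q, 2
10. not p, 2
Accessibility: 0R1, 1R2
The negation has an open branch (countermodel exists).

Not valid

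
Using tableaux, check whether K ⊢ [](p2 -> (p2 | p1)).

Yes, valid

Tableau for the negation ~[](p2 -> (p2 | p1)):
1. ~[](p2 -> (p2 | p1)), u
2. ~(p2 -> (p2 | p1)), v
3. p2, v
4. ~(p2 | p1), v
5. ~p2, v
6. ~p1, v
Accessibility: uRv
Branch closes: p2 and ~p2 both at v.
All branches of the negation close; one closing branch shown above.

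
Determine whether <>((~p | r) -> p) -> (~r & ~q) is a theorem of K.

No, not valid

Tableau for the negation ~(<>((~p | r) -> p) -> (~r & ~q)):
1. ~(<>((~p | r) -> p) -> (~r & ~q)), u
2. <>((~p | r) -> p), u
3. ~(~r & ~q), u
4. q, u
5. (~p | r) -> p, v
6. p, v
Accessibility: uRv
The negation has an open branch (countermodel exists).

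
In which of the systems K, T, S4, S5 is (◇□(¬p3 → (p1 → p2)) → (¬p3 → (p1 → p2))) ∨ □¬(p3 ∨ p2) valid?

S4-tableau for the negation ¬((◇□(¬p3 → (p1 → p2)) → (¬p3 → (p1 → p2))) ∨ □¬(p3 ∨ p2)):
1. ¬((◇□(¬p3 → (p1 → p2)) → (¬p3 → (p1 → p2))) ∨ □¬(p3 ∨ p2)), 0
2. ¬(◇□(¬p3 → (p1 → p2)) → (¬p3 → (p1 → p2))), 0
3. ¬□¬(p3 ∨ p2), 0
4. ◇□(¬p3 → (p1 → p2)), 0
5. ¬(¬p3 → (p1 → p2)), 0
6. ¬p3, 0
7. ¬(p1 → p2), 0
8. p1, 0
9. ¬p2, 0
10. p3 ∨ p2, 1
11. p2, 1
12. □(¬p3 → (p1 → p2)), 2
13. ¬p3 → (p1 → p2), 2
14. p1 → p2, 2
15. p2, 2
Accessibility: 0R0, 0R1, 0R2, 1R1, 2R2
Complete open branch: countermodel on an S4-frame, so not valid in S4, nor in K, T (the same frame is also a K-frame and a T-frame).
S5-tableau for the negation ¬((◇□(¬p3 → (p1 → p2)) → (¬p3 → (p1 → p2))) ∨ □¬(p3 ∨ p2)):
1. ¬((◇□(¬p3 → (p1 → p2)) → (¬p3 → (p1 → p2))) ∨ □¬(p3 ∨ p2)), 0
2. ¬(◇□(¬p3 → (p1 → p2)) → (¬p3 → (p1 → p2))), 0
3. ¬□¬(p3 ∨ p2), 0
4. ◇□(¬p3 → (p1 → p2)), 0
5. ¬(¬p3 → (p1 → p2)), 0
6. ¬p3, 0
7. ¬(p1 → p2), 0
8. p1, 0
9. ¬p2, 0
10. p3 ∨ p2, 1
11. p2, 1
12. □(¬p3 → (p1 → p2)), 2
13. ¬p3 → (p1 → p2), 0
14. ¬p3 → (p1 → p2), 1
15. ¬p3 → (p1 → p2), 2
16. p1 → p2, 0
17. p1 → p2, 1
18. p1 → p2, 2
19. p2, 0
Accessibility: 0R0, 0R1, 0R2, 1R0, 1R1, 1R2, 2R0, 2R1, 2R2
Branch closes: p2 and ¬p2 both at 0.
Every branch closes (one shown): valid in S5.

S5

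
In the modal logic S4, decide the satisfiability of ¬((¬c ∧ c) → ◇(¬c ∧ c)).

No, unsatisfiable

1. ¬((¬c ∧ c) → ◇(¬c ∧ c)), w0
2. ¬c ∧ c, w0
3. ¬◇(¬c ∧ c), w0
4. ¬c, w0
5. c, w0
Accessibility: w0Rw0
Branch closes: c and ¬c both at w0.
All branches of the tableau close; one closing branch shown above.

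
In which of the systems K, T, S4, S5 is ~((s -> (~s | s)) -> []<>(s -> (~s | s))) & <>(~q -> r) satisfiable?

T-tableau for the formula:
1. ~((s -> (~s | s)) -> []<>(s -> (~s | s))) & <>(~q -> r), 0
2. ~((s -> (~s | s)) -> []<>(s -> (~s | s))), 0
3. <>(~q -> r), 0
4. s -> (~s | s), 0
5. ~[]<>(s -> (~s | s)), 0
6. ~s | s, 0
7. s, 0
8. ~q -> r, 1
9. r, 1
10. ~<>(s -> (~s | s)), 2
11. ~(s -> (~s | s)), 2
12. s, 2
13. ~(~s | s), 2
14. ~s, 2
Accessibility: 0R0, 0R1, 0R2, 1R1, 2R2
Branch closes: s and ~s both at 2.
Every branch closes (one shown): unsatisfiable in T, hence also in S4, S5 (every S4/S5-frame is a T-frame).
K-tableau for the formula:
1. ~((s -> (~s | s)) -> []<>(s -> (~s | s))) & <>(~q -> r), 0
2. ~((s -> (~s | s)) -> []<>(s -> (~s | s))), 0
3. <>(~q -> r), 0
4. s -> (~s | s), 0
5. ~[]<>(s -> (~s | s)), 0
6. ~s | s, 0
7. s, 0
8. ~q -> r, 1
9. r, 1
10. ~<>(s -> (~s | s)), 2
Accessibility: 0R1, 0R2
Complete open branch: satisfiable in K.

K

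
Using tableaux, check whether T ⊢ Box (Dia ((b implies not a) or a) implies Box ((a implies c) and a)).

Invalid (countermodel exists)

Tableau for the negation not Box (Dia ((b implies not a) or a) implies Box ((a implies c) and a)):
1. not Box (Dia ((b implies not a) or a) implies Box ((a implies c) and a)), w0
2. not (Dia ((b implies not a) or a) implies Box ((a implies c) and a)), w1   [neg-Box-rule on 1: fresh world w1, w0Rw1]
3. Dia ((b implies not a) or a), w1   [neg-implies-rule on 2]
4. not Box ((a implies c) and a), w1   [neg-implies-rule on 2]
5. (b implies not a) or a, w2   [Dia-rule on 3: fresh world w2, w1Rw2]
6. a, w2   [or-rule on 5 (branches; this branch)]
7. not ((a implies c) and a), w3   [neg-Box-rule on 4: fresh world w3, w1Rw3]
8. not a, w3   [neg-and-rule on 7 (branches; this branch)]
Accessibility: w0Rw0, w0Rw1, w1Rw1, w1Rw2, w1Rw3, w2Rw2, w3Rw3
The negation has an open branch (countermodel exists).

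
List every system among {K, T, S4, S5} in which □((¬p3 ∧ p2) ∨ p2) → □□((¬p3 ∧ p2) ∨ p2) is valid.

S4, S5

S4-tableau for the negation ¬(□((¬p3 ∧ p2) ∨ p2) → □□((¬p3 ∧ p2) ∨ p2)):
1. ¬(□((¬p3 ∧ p2) ∨ p2) → □□((¬p3 ∧ p2) ∨ p2)), 0
2. □((¬p3 ∧ p2) ∨ p2), 0   [¬→-rule on 1]
3. ¬□□((¬p3 ∧ p2) ∨ p2), 0   [¬→-rule on 1]
4. (¬p3 ∧ p2) ∨ p2, 0   [□-rule on 2 via 0R0]
5. ¬p3 ∧ p2, 0   [∨-rule on 4 (branches; this branch)]
6. ¬p3, 0   [∧-rule on 5]
7. p2, 0   [∧-rule on 5]
8. ¬□((¬p3 ∧ p2) ∨ p2), 1   [¬□-rule on 3: fresh world 1, 0R1]
9. (¬p3 ∧ p2) ∨ p2, 1   [□-rule on 2 via 0R1]
10. ¬p3 ∧ p2, 1   [∨-rule on 9 (branches; this branch)]
11. ¬p3, 1   [∧-rule on 10]
12. p2, 1   [∧-rule on 10]
13. ¬((¬p3 ∧ p2) ∨ p2), 2   [¬□-rule on 8: fresh world 2, 1R2]
14. ¬(¬p3 ∧ p2), 2   [¬∨-rule on 13]
15. ¬p2, 2   [¬∨-rule on 13]
16. (¬p3 ∧ p2) ∨ p2, 2   [□-rule on 2 via 0R2]
17. ¬p3 ∧ p2, 2   [∨-rule on 16 (branches; this branch)]
18. ¬p3, 2   [∧-rule on 17]
19. p2, 2   [∧-rule on 17]
Accessibility: 0R0, 0R1, 0R2, 1R1, 1R2, 2R2
Branch closes: p2 and ¬p2 both at 2.
Every branch closes (one shown): valid in S4, hence also in S5 (every theorem of S4 is a theorem of S5).
T-tableau for the negation ¬(□((¬p3 ∧ p2) ∨ p2) → □□((¬p3 ∧ p2) ∨ p2)):
1. ¬(□((¬p3 ∧ p2) ∨ p2) → □□((¬p3 ∧ p2) ∨ p2)), 0
2. □((¬p3 ∧ p2) ∨ p2), 0   [¬→-rule on 1]
3. ¬□□((¬p3 ∧ p2) ∨ p2), 0   [¬→-rule on 1]
4. (¬p3 ∧ p2) ∨ p2, 0   [□-rule on 2 via 0R0]
5. p2, 0   [∨-rule on 4 (branches; this branch)]
6. ¬□((¬p3 ∧ p2) ∨ p2), 1   [¬□-rule on 3: fresh world 1, 0R1]
7. (¬p3 ∧ p2) ∨ p2, 1   [□-rule on 2 via 0R1]
8. p2, 1   [∨-rule on 7 (branches; this branch)]
9. ¬((¬p3 ∧ p2) ∨ p2), 2   [¬□-rule on 6: fresh world 2, 1R2]
10. ¬(¬p3 ∧ p2), 2   [¬∨-rule on 9]
11. ¬p2, 2   [¬∨-rule on 9]
Accessibility: 0R0, 0R1, 1R1, 1R2, 2R2
Complete open branch: countermodel on a T-frame, so not valid in T, nor in K (the same frame is also a K-frame).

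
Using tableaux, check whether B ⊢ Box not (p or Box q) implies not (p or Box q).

Tableau for the negation not (Box not (p or Box q) implies not (p or Box q)):
1. not (Box not (p or Box q) implies not (p or Box q)), 0
2. Box not (p or Box q), 0
3. p or Box q, 0
4. not (p or Box q), 0
5. not p, 0
6. not Box q, 0
7. Box q, 0
8. q, 0
9. not q, 1
10. not (p or Box q), 1
11. not p, 1
12. not Box q, 1
13. q, 1
Accessibility: 0R0, 0R1, 1R0, 1R1
Branch closes: q and not q both at 1.
Every branch of the negation's tableau closes; the branch above is one of them.

Valid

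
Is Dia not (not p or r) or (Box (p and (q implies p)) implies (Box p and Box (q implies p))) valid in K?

Tableau for the negation not (Dia not (not p or r) or (Box (p and (q implies p)) implies (Box p and Box (q implies p)))):
1. not (Dia not (not p or r) or (Box (p and (q implies p)) implies (Box p and Box (q implies p)))), u
2. not Dia not (not p or r), u
3. not (Box (p and (q implies p)) implies (Box p and Box (q implies p))), u
4. Box (p and (q implies p)), u
5. not (Box p and Box (q implies p)), u
6. not Box (q implies p), u
7. not (q implies p), v
8. q, v
9. not p, v
10. not p or r, v
11. p and (q implies p), v
12. p, v
13. q implies p, v
Accessibility: uRv
Branch closes: p and not p both at v.
Every branch of the negation's tableau closes; the branch above is one of them.

Valid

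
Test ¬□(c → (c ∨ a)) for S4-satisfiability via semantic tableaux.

1. ¬□(c → (c ∨ a)), w0
2. ¬(c → (c ∨ a)), w1
3. c, w1
4. ¬(c ∨ a), w1
5. ¬c, w1
6. ¬a, w1
Accessibility: w0Rw0, w0Rw1, w1Rw1
Branch closes: c and ¬c both at w1.
(One branch shown.) All branches close.

Unsatisfiable (every branch closes)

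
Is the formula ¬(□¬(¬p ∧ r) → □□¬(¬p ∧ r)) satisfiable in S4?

1. ¬(□¬(¬p ∧ r) → □□¬(¬p ∧ r)), u
2. □¬(¬p ∧ r), u   [¬→-rule on 1]
3. ¬□□¬(¬p ∧ r), u   [¬→-rule on 1]
4. ¬(¬p ∧ r), u   [□-rule on 2 via uRu]
5. ¬r, u   [¬∧-rule on 4 (branches; this branch)]
6. ¬□¬(¬p ∧ r), v   [¬□-rule on 3: fresh world v, uRv]
7. ¬(¬p ∧ r), v   [□-rule on 2 via uRv]
8. ¬r, v   [¬∧-rule on 7 (branches; this branch)]
9. ¬p ∧ r, w   [¬□-rule on 6: fresh world w, vRw]
10. ¬p, w   [∧-rule on 9]
11. r, w   [∧-rule on 9]
12. ¬(¬p ∧ r), w   [□-rule on 2 via uRw]
13. ¬r, w   [¬∧-rule on 12 (branches; this branch)]
Accessibility: uRu, uRv, uRw, vRv, vRw, wRw
Branch closes: r and ¬r both at w.
All branches of the tableau close; one closing branch shown above.

Unsatisfiable (every branch closes)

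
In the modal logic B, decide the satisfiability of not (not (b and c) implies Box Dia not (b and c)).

No, unsatisfiable

1. not (not (b and c) implies Box Dia not (b and c)), 0
2. not (b and c), 0
3. not Box Dia not (b and c), 0
4. not c, 0
5. not Dia not (b and c), 1
6. b and c, 0
7. b, 0
8. c, 0
Accessibility: 0R0, 0R1, 1R0, 1R1
Branch closes: c and not c both at 0.
All branches of the tableau close; one closing branch shown above.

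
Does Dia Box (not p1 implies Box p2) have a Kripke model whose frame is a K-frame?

Satisfiable

1. Dia Box (not p1 implies Box p2), u
2. Box (not p1 implies Box p2), v
Accessibility: uRv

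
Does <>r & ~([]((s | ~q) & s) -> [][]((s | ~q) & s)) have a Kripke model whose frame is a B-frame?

Satisfiable

1. <>r & ~([]((s | ~q) & s) -> [][]((s | ~q) & s)), w0
2. <>r, w0
3. ~([]((s | ~q) & s) -> [][]((s | ~q) & s)), w0
4. []((s | ~q) & s), w0
5. ~[][]((s | ~q) & s), w0
6. (s | ~q) & s, w0
7. s | ~q, w0
8. s, w0
9. ~q, w0
10. r, w1
11. (s | ~q) & s, w1
12. s | ~q, w1
13. s, w1
14. ~q, w1
15. ~[]((s | ~q) & s), w2
16. (s | ~q) & s, w2
17. s | ~q, w2
18. s, w2
19. ~q, w2
20. ~((s | ~q) & s), w3
21. ~s, w3
Accessibility: w0Rw0, w0Rw1, w0Rw2, w1Rw0, w1Rw1, w2Rw0, w2Rw2, w2Rw3, w3Rw2, w3Rw3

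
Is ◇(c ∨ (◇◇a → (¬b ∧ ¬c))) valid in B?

Tableau for the negation ¬◇(c ∨ (◇◇a → (¬b ∧ ¬c))):
1. ¬◇(c ∨ (◇◇a → (¬b ∧ ¬c))), u
2. ¬(c ∨ (◇◇a → (¬b ∧ ¬c))), u   [¬◇-rule on 1 via uRu]
3. ¬c, u   [¬∨-rule on 2]
4. ¬(◇◇a → (¬b ∧ ¬c)), u   [¬∨-rule on 2]
5. ◇◇a, u   [¬→-rule on 4]
6. ¬(¬b ∧ ¬c), u   [¬→-rule on 4]
7. b, u   [¬∧-rule on 6 (branches; this branch)]
8. ◇a, v   [◇-rule on 5: fresh world v, uRv]
9. ¬(c ∨ (◇◇a → (¬b ∧ ¬c))), v   [¬◇-rule on 1 via uRv]
10. ¬c, v   [¬∨-rule on 9]
11. ¬(◇◇a → (¬b ∧ ¬c)), v   [¬∨-rule on 9]
12. ◇◇a, v   [¬→-rule on 11]
13. ¬(¬b ∧ ¬c), v   [¬→-rule on 11]
14. b, v   [¬∧-rule on 13 (branches; this branch)]
15. a, w   [◇-rule on 8: fresh world w, vRw]
16. ◇a, x   [◇-rule on 12: fresh world x, vRx]
17. a, y   [◇-rule on 16: fresh world y, xRy]
Accessibility: uRu, uRv, vRu, vRv, vRw, vRx, wRv, wRw, xRv, xRx, xRy, yRx, yRy
The negation has an open branch (countermodel exists).

Not valid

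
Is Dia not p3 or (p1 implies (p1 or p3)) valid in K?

Tableau for the negation not (Dia not p3 or (p1 implies (p1 or p3))):
1. not (Dia not p3 or (p1 implies (p1 or p3))), 0
2. not Dia not p3, 0
3. not (p1 implies (p1 or p3)), 0
4. p1, 0
5. not (p1 or p3), 0
6. not p1, 0
7. not p3, 0
Branch closes: p1 and not p1 both at 0.
Every branch of the negation's tableau closes; the branch above is one of them.

Valid in K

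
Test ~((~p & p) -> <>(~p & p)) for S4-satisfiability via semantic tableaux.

Unsatisfiable

1. ~((~p & p) -> <>(~p & p)), 0
2. ~p & p, 0
3. ~<>(~p & p), 0
4. ~p, 0
5. p, 0
Accessibility: 0R0
Branch closes: p and ~p both at 0.
All branches of the tableau close; one closing branch shown above.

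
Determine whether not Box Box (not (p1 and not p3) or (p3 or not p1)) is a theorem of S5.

Tableau for the negation Box Box (not (p1 and not p3) or (p3 or not p1)):
1. Box Box (not (p1 and not p3) or (p3 or not p1)), 0
2. Box (not (p1 and not p3) or (p3 or not p1)), 0   [Box-rule on 1 via 0R0]
3. not (p1 and not p3) or (p3 or not p1), 0   [Box-rule on 2 via 0R0]
4. p3 or not p1, 0   [or-rule on 3 (branches; this branch)]
5. not p1, 0   [or-rule on 4 (branches; this branch)]
Accessibility: 0R0
The negation has an open branch (countermodel exists).

Invalid (countermodel exists)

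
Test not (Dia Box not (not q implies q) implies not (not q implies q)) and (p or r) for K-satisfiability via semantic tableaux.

Yes, satisfiable

1. not (Dia Box not (not q implies q) implies not (not q implies q)) and (p or r), u
2. not (Dia Box not (not q implies q) implies not (not q implies q)), u
3. p or r, u
4. Dia Box not (not q implies q), u
5. not q implies q, u
6. r, u
7. q, u
8. Box not (not q implies q), v
Accessibility: uRv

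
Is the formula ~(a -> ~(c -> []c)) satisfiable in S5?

Satisfiable (open branch found)

1. ~(a -> ~(c -> []c)), u
2. a, u
3. c -> []c, u
4. []c, u
5. c, u
Accessibility: uRu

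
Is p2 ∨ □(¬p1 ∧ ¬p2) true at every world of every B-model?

Tableau for the negation ¬(p2 ∨ □(¬p1 ∧ ¬p2)):
1. ¬(p2 ∨ □(¬p1 ∧ ¬p2)), w0
2. ¬p2, w0   [¬∨-rule on 1]
3. ¬□(¬p1 ∧ ¬p2), w0   [¬∨-rule on 1]
4. ¬(¬p1 ∧ ¬p2), w1   [¬□-rule on 3: fresh world w1, w0Rw1]
5. p2, w1   [¬∧-rule on 4 (branches; this branch)]
Accessibility: w0Rw0, w0Rw1, w1Rw0, w1Rw1
The negation has an open branch (countermodel exists).

Invalid (countermodel exists)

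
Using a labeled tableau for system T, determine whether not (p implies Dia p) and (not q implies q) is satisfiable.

1. not (p implies Dia p) and (not q implies q), 0
2. not (p implies Dia p), 0   [and-rule on 1]
3. not q implies q, 0   [and-rule on 1]
4. p, 0   [neg-implies-rule on 2]
5. not Dia p, 0   [neg-implies-rule on 2]
6. not p, 0   [neg-Dia-rule on 5 via 0R0]
Accessibility: 0R0
Branch closes: p and not p both at 0.
All branches of the tableau close; one closing branch shown above.

Unsatisfiable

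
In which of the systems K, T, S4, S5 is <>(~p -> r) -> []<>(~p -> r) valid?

S5

S4-tableau for the negation ~(<>(~p -> r) -> []<>(~p -> r)):
1. ~(<>(~p -> r) -> []<>(~p -> r)), 0
2. <>(~p -> r), 0
3. ~[]<>(~p -> r), 0
4. ~p -> r, 1
5. r, 1
6. ~<>(~p -> r), 2
7. ~(~p -> r), 2
8. ~p, 2
9. ~r, 2
Accessibility: 0R0, 0R1, 0R2, 1R1, 2R2
Complete open branch: countermodel on an S4-frame, so not valid in S4, nor in K, T (the same frame is also a K-frame and a T-frame).
S5-tableau for the negation ~(<>(~p -> r) -> []<>(~p -> r)):
1. ~(<>(~p -> r) -> []<>(~p -> r)), 0
2. <>(~p -> r), 0
3. ~[]<>(~p -> r), 0
4. ~p -> r, 1
5. r, 1
6. ~<>(~p -> r), 2
7. ~(~p -> r), 0
8. ~p, 0
9. ~r, 0
10. ~(~p -> r), 1
11. ~p, 1
12. ~r, 1
Accessibility: 0R0, 0R1, 0R2, 1R0, 1R1, 1R2, 2R0, 2R1, 2R2
Branch closes: r and ~r both at 1.
Every branch closes (one shown): valid in S5.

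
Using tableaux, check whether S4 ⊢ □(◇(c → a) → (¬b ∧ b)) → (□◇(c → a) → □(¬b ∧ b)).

Yes, valid

Tableau for the negation ¬(□(◇(c → a) → (¬b ∧ b)) → (□◇(c → a) → □(¬b ∧ b))):
1. ¬(□(◇(c → a) → (¬b ∧ b)) → (□◇(c → a) → □(¬b ∧ b))), w0
2. □(◇(c → a) → (¬b ∧ b)), w0
3. ¬(□◇(c → a) → □(¬b ∧ b)), w0
4. □◇(c → a), w0
5. ¬□(¬b ∧ b), w0
6. ◇(c → a) → (¬b ∧ b), w0
7. ◇(c → a), w0
8. ¬◇(c → a), w0
9. ¬(c → a), w0
10. c, w0
11. ¬a, w0
12. ¬(¬b ∧ b), w1
13. ◇(c → a) → (¬b ∧ b), w1
14. ◇(c → a), w1
15. ¬(c → a), w1
16. c, w1
17. ¬a, w1
18. ¬b, w1
19. ¬◇(c → a), w1
20. c → a, w2
21. ◇(c → a) → (¬b ∧ b), w2
22. ◇(c → a), w2
23. ¬(c → a), w2
24. c, w2
25. ¬a, w2
26. a, w2
Accessibility: w0Rw0, w0Rw1, w0Rw2, w1Rw1, w2Rw2
Branch closes: a and ¬a both at w2.
All branches of the negation close; one closing branch shown above.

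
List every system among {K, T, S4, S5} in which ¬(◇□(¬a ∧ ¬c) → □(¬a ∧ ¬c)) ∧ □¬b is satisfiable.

S5-tableau for the formula:
1. ¬(◇□(¬a ∧ ¬c) → □(¬a ∧ ¬c)) ∧ □¬b, w0
2. ¬(◇□(¬a ∧ ¬c) → □(¬a ∧ ¬c)), w0   [∧-rule on 1]
3. □¬b, w0   [∧-rule on 1]
4. ◇□(¬a ∧ ¬c), w0   [¬→-rule on 2]
5. ¬□(¬a ∧ ¬c), w0   [¬→-rule on 2]
6. ¬b, w0   [□-rule on 3 via w0Rw0]
7. □(¬a ∧ ¬c), w1   [◇-rule on 4: fresh world w1, w0Rw1]
8. ¬b, w1   [□-rule on 3 via w0Rw1]
9. ¬a ∧ ¬c, w0   [□-rule on 7 via w1Rw0]
10. ¬a, w0   [∧-rule on 9]
11. ¬c, w0   [∧-rule on 9]
12. ¬a ∧ ¬c, w1   [□-rule on 7 via w1Rw1]
13. ¬a, w1   [∧-rule on 12]
14. ¬c, w1   [∧-rule on 12]
15. ¬(¬a ∧ ¬c), w2   [¬□-rule on 5: fresh world w2, w0Rw2]
16. ¬b, w2   [□-rule on 3 via w0Rw2]
17. ¬a ∧ ¬c, w2   [□-rule on 7 via w1Rw2]
18. ¬a, w2   [∧-rule on 17]
19. ¬c, w2   [∧-rule on 17]
20. c, w2   [¬∧-rule on 15 (branches; this branch)]
Accessibility: w0Rw0, w0Rw1, w0Rw2, w1Rw0, w1Rw1, w1Rw2, w2Rw0, w2Rw1, w2Rw2
Branch closes: c and ¬c both at w2.
Every branch closes (one shown): unsatisfiable in S5.
S4-tableau for the formula:
1. ¬(◇□(¬a ∧ ¬c) → □(¬a ∧ ¬c)) ∧ □¬b, w0
2. ¬(◇□(¬a ∧ ¬c) → □(¬a ∧ ¬c)), w0   [∧-rule on 1]
3. □¬b, w0   [∧-rule on 1]
4. ◇□(¬a ∧ ¬c), w0   [¬→-rule on 2]
5. ¬□(¬a ∧ ¬c), w0   [¬→-rule on 2]
6. ¬b, w0   [□-rule on 3 via w0Rw0]
7. □(¬a ∧ ¬c), w1   [◇-rule on 4: fresh world w1, w0Rw1]
8. ¬b, w1   [□-rule on 3 via w0Rw1]
9. ¬a ∧ ¬c, w1   [□-rule on 7 via w1Rw1]
10. ¬a, w1   [∧-rule on 9]
11. ¬c, w1   [∧-rule on 9]
12. ¬(¬a ∧ ¬c), w2   [¬□-rule on 5: fresh world w2, w0Rw2]
13. ¬b, w2   [□-rule on 3 via w0Rw2]
14. c, w2   [¬∧-rule on 12 (branches; this branch)]
Accessibility: w0Rw0, w0Rw1, w0Rw2, w1Rw1, w2Rw2
Complete open branch: satisfiable in S4, hence also in K, T (this S4-model is also a K-model and a T-model).

K, T, S4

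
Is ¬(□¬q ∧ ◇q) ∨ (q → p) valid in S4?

Tableau for the negation ¬(¬(□¬q ∧ ◇q) ∨ (q → p)):
1. ¬(¬(□¬q ∧ ◇q) ∨ (q → p)), 0
2. □¬q ∧ ◇q, 0
3. ¬(q → p), 0
4. □¬q, 0
5. ◇q, 0
6. q, 0
7. ¬p, 0
8. ¬q, 0
Accessibility: 0R0
Branch closes: q and ¬q both at 0.
Every branch of the negation's tableau closes; the branch above is one of them.

Yes, valid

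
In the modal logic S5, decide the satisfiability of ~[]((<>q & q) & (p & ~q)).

1. ~[]((<>q & q) & (p & ~q)), u
2. ~((<>q & q) & (p & ~q)), v
3. ~(p & ~q), v
4. q, v
Accessibility: uRu, uRv, vRu, vRv

Satisfiable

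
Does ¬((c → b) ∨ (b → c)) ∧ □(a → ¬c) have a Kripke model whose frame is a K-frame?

Unsatisfiable (every branch closes)

1. ¬((c → b) ∨ (b → c)) ∧ □(a → ¬c), 0
2. ¬((c → b) ∨ (b → c)), 0
3. □(a → ¬c), 0
4. ¬(c → b), 0
5. ¬(b → c), 0
6. c, 0
7. ¬b, 0
8. b, 0
9. ¬c, 0
Branch closes: b and ¬b both at 0.
(One branch shown.) All branches close.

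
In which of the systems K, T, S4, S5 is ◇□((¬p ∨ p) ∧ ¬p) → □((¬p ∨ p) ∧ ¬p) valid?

S5-tableau for the negation ¬(◇□((¬p ∨ p) ∧ ¬p) → □((¬p ∨ p) ∧ ¬p)):
1. ¬(◇□((¬p ∨ p) ∧ ¬p) → □((¬p ∨ p) ∧ ¬p)), w0
2. ◇□((¬p ∨ p) ∧ ¬p), w0   [¬→-rule on 1]
3. ¬□((¬p ∨ p) ∧ ¬p), w0   [¬→-rule on 1]
4. □((¬p ∨ p) ∧ ¬p), w1   [◇-rule on 2: fresh world w1, w0Rw1]
5. (¬p ∨ p) ∧ ¬p, w0   [□-rule on 4 via w1Rw0]
6. ¬p ∨ p, w0   [∧-rule on 5]
7. ¬p, w0   [∧-rule on 5]
8. (¬p ∨ p) ∧ ¬p, w1   [□-rule on 4 via w1Rw1]
9. ¬p ∨ p, w1   [∧-rule on 8]
10. ¬p, w1   [∧-rule on 8]
11. ¬((¬p ∨ p) ∧ ¬p), w2   [¬□-rule on 3: fresh world w2, w0Rw2]
12. (¬p ∨ p) ∧ ¬p, w2   [□-rule on 4 via w1Rw2]
13. ¬p ∨ p, w2   [∧-rule on 12]
14. ¬p, w2   [∧-rule on 12]
15. ¬(¬p ∨ p), w2   [¬∧-rule on 11 (branches; this branch)]
16. p, w2   [¬∨-rule on 15]
Accessibility: w0Rw0, w0Rw1, w0Rw2, w1Rw0, w1Rw1, w1Rw2, w2Rw0, w2Rw1, w2Rw2
Branch closes: p and ¬p both at w2.
Every branch closes (one shown): valid in S5.
S4-tableau for the negation ¬(◇□((¬p ∨ p) ∧ ¬p) → □((¬p ∨ p) ∧ ¬p)):
1. ¬(◇□((¬p ∨ p) ∧ ¬p) → □((¬p ∨ p) ∧ ¬p)), w0
2. ◇□((¬p ∨ p) ∧ ¬p), w0   [¬→-rule on 1]
3. ¬□((¬p ∨ p) ∧ ¬p), w0   [¬→-rule on 1]
4. □((¬p ∨ p) ∧ ¬p), w1   [◇-rule on 2: fresh world w1, w0Rw1]
5. (¬p ∨ p) ∧ ¬p, w1   [□-rule on 4 via w1Rw1]
6. ¬p ∨ p, w1   [∧-rule on 5]
7. ¬p, w1   [∧-rule on 5]
8. ¬((¬p ∨ p) ∧ ¬p), w2   [¬□-rule on 3: fresh world w2, w0Rw2]
9. p, w2   [¬∧-rule on 8 (branches; this branch)]
Accessibility: w0Rw0, w0Rw1, w0Rw2, w1Rw1, w2Rw2
Complete open branch: countermodel on an S4-frame, so not valid in S4, nor in K, T (the same frame is also a K-frame and a T-frame).

S5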